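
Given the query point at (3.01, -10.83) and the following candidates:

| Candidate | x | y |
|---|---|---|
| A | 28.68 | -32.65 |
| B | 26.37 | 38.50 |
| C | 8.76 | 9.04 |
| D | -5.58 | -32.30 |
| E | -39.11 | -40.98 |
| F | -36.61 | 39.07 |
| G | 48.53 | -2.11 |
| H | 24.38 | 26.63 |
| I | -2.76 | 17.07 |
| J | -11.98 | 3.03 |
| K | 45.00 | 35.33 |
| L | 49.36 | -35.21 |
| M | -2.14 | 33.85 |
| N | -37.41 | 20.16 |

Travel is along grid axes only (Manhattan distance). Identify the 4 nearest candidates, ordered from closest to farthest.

Distances from (3.01, -10.83):
A: |25.67| + |-21.82| = 25.67 + 21.82 = 47.49
B: |23.36| + |49.33| = 23.36 + 49.33 = 72.69
C: |5.75| + |19.87| = 5.75 + 19.87 = 25.62
D: |-8.59| + |-21.47| = 8.59 + 21.47 = 30.06
E: |-42.12| + |-30.15| = 42.12 + 30.15 = 72.27
F: |-39.62| + |49.90| = 39.62 + 49.90 = 89.52
G: |45.52| + |8.72| = 45.52 + 8.72 = 54.24
H: |21.37| + |37.46| = 21.37 + 37.46 = 58.83
I: |-5.77| + |27.90| = 5.77 + 27.90 = 33.67
J: |-14.99| + |13.86| = 14.99 + 13.86 = 28.85
K: |41.99| + |46.16| = 41.99 + 46.16 = 88.15
L: |46.35| + |-24.38| = 46.35 + 24.38 = 70.73
M: |-5.15| + |44.68| = 5.15 + 44.68 = 49.83
N: |-40.42| + |30.99| = 40.42 + 30.99 = 71.41
Sorted: C (25.62) < J (28.85) < D (30.06) < I (33.67) < A (47.49) < M (49.83) < …

C, J, D, I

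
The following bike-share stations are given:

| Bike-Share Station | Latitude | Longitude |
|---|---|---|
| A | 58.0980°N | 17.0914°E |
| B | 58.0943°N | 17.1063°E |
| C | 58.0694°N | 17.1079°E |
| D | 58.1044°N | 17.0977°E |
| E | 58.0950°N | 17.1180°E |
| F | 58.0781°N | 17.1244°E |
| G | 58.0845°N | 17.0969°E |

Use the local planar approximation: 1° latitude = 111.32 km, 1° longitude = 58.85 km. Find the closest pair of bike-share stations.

Pairwise distances:
B–E: √((0.0007·111.32)² + (0.0117·58.85)²) = √(0.006072 + 0.474094) = 0.6929 km
A–D: √((0.0064·111.32)² + (0.0063·58.85)²) = √(0.507582 + 0.137459) = 0.8031 km
A–B: √((-0.0037·111.32)² + (0.0149·58.85)²) = √(0.169648 + 0.768892) = 0.9688 km
B–G: √((-0.0098·111.32)² + (-0.0094·58.85)²) = √(1.190141 + 0.306019) = 1.2232 km
B–D: √((0.0101·111.32)² + (-0.0086·58.85)²) = √(1.264122 + 0.256147) = 1.2330 km
C–F: √((0.0087·111.32)² + (0.0165·58.85)²) = √(0.937961 + 0.942890) = 1.3714 km
A–G: √((-0.0135·111.32)² + (0.0055·58.85)²) = √(2.258468 + 0.104766) = 1.5373 km
D–E: √((-0.0094·111.32)² + (0.0203·58.85)²) = √(1.094970 + 1.427201) = 1.5881 km
A–E: √((-0.0030·111.32)² + (0.0266·58.85)²) = √(0.111529 + 2.450508) = 1.6006 km
E–G: √((-0.0105·111.32)² + (-0.0211·58.85)²) = √(1.366234 + 1.541906) = 1.7053 km
F–G: √((0.0064·111.32)² + (-0.0275·58.85)²) = √(0.507582 + 2.619138) = 1.7683 km
C–G: √((0.0151·111.32)² + (-0.0110·58.85)²) = √(2.825532 + 0.419062) = 1.8013 km
E–F: √((-0.0169·111.32)² + (0.0064·58.85)²) = √(3.539320 + 0.141858) = 1.9186 km
B–F: √((-0.0162·111.32)² + (0.0181·58.85)²) = √(3.252194 + 1.134619) = 2.0945 km
D–G: √((-0.0199·111.32)² + (-0.0008·58.85)²) = √(4.907412 + 0.002217) = 2.2158 km
B–C: √((-0.0249·111.32)² + (0.0016·58.85)²) = √(7.683252 + 0.008866) = 2.7735 km
C–E: √((0.0256·111.32)² + (0.0101·58.85)²) = √(8.121314 + 0.353294) = 2.9111 km
A–F: √((-0.0199·111.32)² + (0.0330·58.85)²) = √(4.907412 + 3.771558) = 2.9460 km
D–F: √((-0.0263·111.32)² + (0.0267·58.85)²) = √(8.571521 + 2.468968) = 3.3227 km
A–C: √((-0.0286·111.32)² + (0.0165·58.85)²) = √(10.136277 + 0.942890) = 3.3285 km
C–D: √((0.0350·111.32)² + (-0.0102·58.85)²) = √(15.180374 + 0.360324) = 3.9422 km
Closest pair: B–E at 0.6929 km.

B and E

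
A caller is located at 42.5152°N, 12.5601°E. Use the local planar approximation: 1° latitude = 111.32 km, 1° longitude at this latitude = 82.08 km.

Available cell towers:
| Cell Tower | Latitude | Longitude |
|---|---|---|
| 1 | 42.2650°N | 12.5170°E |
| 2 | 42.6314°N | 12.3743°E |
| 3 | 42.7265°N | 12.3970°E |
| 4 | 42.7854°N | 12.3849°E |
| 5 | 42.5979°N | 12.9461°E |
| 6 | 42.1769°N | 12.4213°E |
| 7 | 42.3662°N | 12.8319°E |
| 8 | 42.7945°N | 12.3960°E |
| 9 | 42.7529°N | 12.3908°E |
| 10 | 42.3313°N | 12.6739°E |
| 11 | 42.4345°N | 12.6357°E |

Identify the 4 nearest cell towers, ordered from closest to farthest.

Distances from 42.5152°N, 12.5601°E:
1: √((-0.2502·111.32)² + (-0.0431·82.08)²) = √(775.748610 + 12.514953) = 28.0760 km
2: √((0.1162·111.32)² + (-0.1858·82.08)²) = √(167.324159 + 232.576652) = 19.9975 km
3: √((0.2113·111.32)² + (-0.1631·82.08)²) = √(553.280532 + 179.218409) = 27.0647 km
4: √((0.2702·111.32)² + (-0.1752·82.08)²) = √(904.726028 + 206.796364) = 33.3395 km
5: √((0.0827·111.32)² + (0.3860·82.08)²) = √(84.753456 + 1003.804885) = 32.9933 km
6: √((-0.3383·111.32)² + (-0.1388·82.08)²) = √(1418.242158 + 129.793704) = 39.3451 km
7: √((-0.1490·111.32)² + (0.2718·82.08)²) = √(275.117953 + 497.706830) = 27.7997 km
8: √((0.2793·111.32)² + (-0.1641·82.08)²) = √(966.692316 + 181.422797) = 33.8838 km
9: √((0.2377·111.32)² + (-0.1693·82.08)²) = √(700.172031 + 193.102818) = 29.8877 km
10: √((-0.1839·111.32)² + (0.1138·82.08)²) = √(419.092466 + 87.248751) = 22.5020 km
11: √((-0.0807·111.32)² + (0.0756·82.08)²) = √(80.703703 + 38.505103) = 10.9183 km
Sorted: 11 (10.9183 km) < 2 (19.9975 km) < 10 (22.5020 km) < 3 (27.0647 km) < 7 (27.7997 km) < 1 (28.0760 km) < …

11, 2, 10, 3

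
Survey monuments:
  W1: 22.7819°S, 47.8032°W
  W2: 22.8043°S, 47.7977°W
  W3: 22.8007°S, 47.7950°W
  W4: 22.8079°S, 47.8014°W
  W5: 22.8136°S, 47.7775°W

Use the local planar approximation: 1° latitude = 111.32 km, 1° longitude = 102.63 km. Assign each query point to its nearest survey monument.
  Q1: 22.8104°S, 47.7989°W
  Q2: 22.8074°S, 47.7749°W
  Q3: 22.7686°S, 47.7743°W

Q1→W4; Q2→W5; Q3→W1

Q1 at 22.8104°S, 47.7989°W:
  W1: √((0.0285·111.32)² + (-0.0043·102.63)²) = √(10.065518 + 0.194754) = 3.2032 km
  W2: √((0.0061·111.32)² + (0.0012·102.63)²) = √(0.461112 + 0.015167) = 0.6901 km
  W3: √((0.0097·111.32)² + (0.0039·102.63)²) = √(1.165977 + 0.160206) = 1.1516 km
  W4: √((0.0025·111.32)² + (-0.0025·102.63)²) = √(0.077451 + 0.065831) = 0.3785 km
  W5: √((-0.0032·111.32)² + (0.0214·102.63)²) = √(0.126896 + 4.823655) = 2.2250 km
  → nearest: W4 (0.3785 km)
Q2 at 22.8074°S, 47.7749°W:
  W1: √((0.0255·111.32)² + (-0.0283·102.63)²) = √(8.057991 + 8.435708) = 4.0612 km
  W2: √((0.0031·111.32)² + (-0.0228·102.63)²) = √(0.119088 + 5.475432) = 2.3653 km
  W3: √((0.0067·111.32)² + (-0.0201·102.63)²) = √(0.556283 + 4.255404) = 2.1936 km
  W4: √((-0.0005·111.32)² + (-0.0265·102.63)²) = √(0.003098 + 7.396741) = 2.7203 km
  W5: √((-0.0062·111.32)² + (-0.0026·102.63)²) = √(0.476354 + 0.071203) = 0.7400 km
  → nearest: W5 (0.7400 km)
Q3 at 22.7686°S, 47.7743°W:
  W1: √((-0.0133·111.32)² + (-0.0289·102.63)²) = √(2.192046 + 8.797198) = 3.3150 km
  W2: √((-0.0357·111.32)² + (-0.0234·102.63)²) = √(15.793662 + 5.767404) = 4.6434 km
  W3: √((-0.0321·111.32)² + (-0.0207·102.63)²) = √(12.768987 + 4.513250) = 4.1572 km
  W4: √((-0.0393·111.32)² + (-0.0271·102.63)²) = √(19.139540 + 7.735480) = 5.1841 km
  W5: √((-0.0450·111.32)² + (-0.0032·102.63)²) = √(25.094088 + 0.107857) = 5.0202 km
  → nearest: W1 (3.3150 km)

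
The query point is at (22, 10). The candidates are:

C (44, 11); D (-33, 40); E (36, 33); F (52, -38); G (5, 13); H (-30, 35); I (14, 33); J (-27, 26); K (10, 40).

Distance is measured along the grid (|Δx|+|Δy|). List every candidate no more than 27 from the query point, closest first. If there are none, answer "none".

G, C

Distances from (22, 10):
C: 23
D: 85
E: 37
F: 78
G: 20
H: 77
I: 31
J: 65
K: 42
Threshold 27: G (20), C (23) are within range.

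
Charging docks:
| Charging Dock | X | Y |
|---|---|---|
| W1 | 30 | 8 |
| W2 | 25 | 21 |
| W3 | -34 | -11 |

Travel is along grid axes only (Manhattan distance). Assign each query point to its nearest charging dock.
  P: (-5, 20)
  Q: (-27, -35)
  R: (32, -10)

P at (-5, 20):
  W1: 47
  W2: 31
  W3: 60
  → nearest: W2 (31)
Q at (-27, -35):
  W1: 100
  W2: 108
  W3: 31
  → nearest: W3 (31)
R at (32, -10):
  W1: 20
  W2: 38
  W3: 67
  → nearest: W1 (20)

P→W2; Q→W3; R→W1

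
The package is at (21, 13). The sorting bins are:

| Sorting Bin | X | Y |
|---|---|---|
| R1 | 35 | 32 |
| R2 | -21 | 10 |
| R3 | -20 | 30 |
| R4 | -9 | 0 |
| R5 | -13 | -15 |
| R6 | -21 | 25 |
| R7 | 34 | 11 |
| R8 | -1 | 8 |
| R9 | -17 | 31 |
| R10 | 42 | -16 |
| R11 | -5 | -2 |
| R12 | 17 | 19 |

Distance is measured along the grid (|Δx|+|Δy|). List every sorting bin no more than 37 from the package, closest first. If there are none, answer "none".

R12, R7, R8, R1

Distances from (21, 13):
R1: |14| + |19| = 14 + 19 = 33
R2: |-42| + |-3| = 42 + 3 = 45
R3: |-41| + |17| = 41 + 17 = 58
R4: |-30| + |-13| = 30 + 13 = 43
R5: |-34| + |-28| = 34 + 28 = 62
R6: |-42| + |12| = 42 + 12 = 54
R7: |13| + |-2| = 13 + 2 = 15
R8: |-22| + |-5| = 22 + 5 = 27
R9: |-38| + |18| = 38 + 18 = 56
R10: |21| + |-29| = 21 + 29 = 50
R11: |-26| + |-15| = 26 + 15 = 41
R12: |-4| + |6| = 4 + 6 = 10
Threshold 37: R12 (10), R7 (15), R8 (27), R1 (33) are within range.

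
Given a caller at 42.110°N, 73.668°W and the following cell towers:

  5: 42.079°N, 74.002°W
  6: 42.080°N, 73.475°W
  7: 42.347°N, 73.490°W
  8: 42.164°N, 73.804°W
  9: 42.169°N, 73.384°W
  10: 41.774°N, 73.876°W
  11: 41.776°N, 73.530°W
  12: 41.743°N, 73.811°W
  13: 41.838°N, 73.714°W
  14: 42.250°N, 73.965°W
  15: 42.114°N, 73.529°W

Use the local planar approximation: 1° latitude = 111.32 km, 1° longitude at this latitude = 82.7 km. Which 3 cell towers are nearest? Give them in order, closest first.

15, 8, 6

Distances from 42.110°N, 73.668°W:
5: 27.837 km
6: 16.307 km
7: 30.212 km
8: 12.753 km
9: 24.388 km
10: 41.169 km
11: 38.893 km
12: 42.532 km
13: 30.517 km
14: 29.089 km
15: 11.504 km
Sorted: 15 (11.504 km) < 8 (12.753 km) < 6 (16.307 km) < 9 (24.388 km) < 5 (27.837 km) < …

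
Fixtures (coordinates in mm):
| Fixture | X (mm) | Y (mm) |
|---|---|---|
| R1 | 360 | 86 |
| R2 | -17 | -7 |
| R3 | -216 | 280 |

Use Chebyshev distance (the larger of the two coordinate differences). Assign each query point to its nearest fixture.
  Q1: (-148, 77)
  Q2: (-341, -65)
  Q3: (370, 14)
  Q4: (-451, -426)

Q1 at (-148, 77):
  R1: 508 mm
  R2: 131 mm
  R3: 203 mm
  → nearest: R2 (131 mm)
Q2 at (-341, -65):
  R1: 701 mm
  R2: 324 mm
  R3: 345 mm
  → nearest: R2 (324 mm)
Q3 at (370, 14):
  R1: 72 mm
  R2: 387 mm
  R3: 586 mm
  → nearest: R1 (72 mm)
Q4 at (-451, -426):
  R1: 811 mm
  R2: 434 mm
  R3: 706 mm
  → nearest: R2 (434 mm)

Q1→R2; Q2→R2; Q3→R1; Q4→R2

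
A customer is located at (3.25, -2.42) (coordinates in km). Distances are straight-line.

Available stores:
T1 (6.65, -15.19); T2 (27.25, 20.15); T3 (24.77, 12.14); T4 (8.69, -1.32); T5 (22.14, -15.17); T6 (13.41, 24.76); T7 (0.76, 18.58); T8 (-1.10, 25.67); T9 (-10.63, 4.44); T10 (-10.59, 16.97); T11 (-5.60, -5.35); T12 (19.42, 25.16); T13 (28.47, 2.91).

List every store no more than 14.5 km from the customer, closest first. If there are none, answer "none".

Distances from (3.25, -2.42):
T1: √((3.40)² + (-12.77)²) = √(11.5600 + 163.0729) = 13.21 km
T2: √((24.00)² + (22.57)²) = √(576.0000 + 509.4049) = 32.95 km
T3: √((21.52)² + (14.56)²) = √(463.1104 + 211.9936) = 25.98 km
T4: √((5.44)² + (1.10)²) = √(29.5936 + 1.2100) = 5.55 km
T5: √((18.89)² + (-12.75)²) = √(356.8321 + 162.5625) = 22.79 km
T6: √((10.16)² + (27.18)²) = √(103.2256 + 738.7524) = 29.02 km
T7: √((-2.49)² + (21.00)²) = √(6.2001 + 441.0000) = 21.15 km
T8: √((-4.35)² + (28.09)²) = √(18.9225 + 789.0481) = 28.42 km
T9: √((-13.88)² + (6.86)²) = √(192.6544 + 47.0596) = 15.48 km
T10: √((-13.84)² + (19.39)²) = √(191.5456 + 375.9721) = 23.82 km
T11: √((-8.85)² + (-2.93)²) = √(78.3225 + 8.5849) = 9.32 km
T12: √((16.17)² + (27.58)²) = √(261.4689 + 760.6564) = 31.97 km
T13: √((25.22)² + (5.33)²) = √(636.0484 + 28.4089) = 25.78 km
Threshold 14.5 km: T4 (5.55 km), T11 (9.32 km), T1 (13.21 km) are within range.

T4, T11, T1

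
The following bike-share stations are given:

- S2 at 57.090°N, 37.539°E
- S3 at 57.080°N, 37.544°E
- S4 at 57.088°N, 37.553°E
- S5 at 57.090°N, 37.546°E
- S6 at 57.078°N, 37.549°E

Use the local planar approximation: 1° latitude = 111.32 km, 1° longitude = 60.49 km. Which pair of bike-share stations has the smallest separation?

Pairwise distances:
S2–S3: √((-0.010·111.32)² + (0.005·60.49)²) = √(1.23921 + 0.09148) = 1.154 km
S2–S4: √((-0.002·111.32)² + (0.014·60.49)²) = √(0.04957 + 0.71717) = 0.876 km
S2–S5: √((0.000·111.32)² + (0.007·60.49)²) = √(0.00000 + 0.17929) = 0.423 km
S2–S6: √((-0.012·111.32)² + (0.010·60.49)²) = √(1.78447 + 0.36590) = 1.466 km
S3–S4: √((0.008·111.32)² + (0.009·60.49)²) = √(0.79310 + 0.29638) = 1.044 km
S3–S5: √((0.010·111.32)² + (0.002·60.49)²) = √(1.23921 + 0.01464) = 1.120 km
S3–S6: √((-0.002·111.32)² + (0.005·60.49)²) = √(0.04957 + 0.09148) = 0.376 km
S4–S5: √((0.002·111.32)² + (-0.007·60.49)²) = √(0.04957 + 0.17929) = 0.478 km
S4–S6: √((-0.010·111.32)² + (-0.004·60.49)²) = √(1.23921 + 0.05854) = 1.139 km
S5–S6: √((-0.012·111.32)² + (0.003·60.49)²) = √(1.78447 + 0.03293) = 1.348 km
Closest pair: S3–S6 at 0.376 km.

S3 and S6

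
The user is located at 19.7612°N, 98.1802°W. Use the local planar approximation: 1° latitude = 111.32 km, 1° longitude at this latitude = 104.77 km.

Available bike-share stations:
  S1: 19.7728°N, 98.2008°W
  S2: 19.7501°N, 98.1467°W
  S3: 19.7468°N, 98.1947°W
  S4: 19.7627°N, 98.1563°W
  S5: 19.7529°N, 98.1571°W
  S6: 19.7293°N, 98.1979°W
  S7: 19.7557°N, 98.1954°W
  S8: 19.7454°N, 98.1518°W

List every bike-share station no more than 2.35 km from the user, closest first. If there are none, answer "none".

Distances from 19.7612°N, 98.1802°W:
S1: √((0.0116·111.32)² + (-0.0206·104.77)²) = √(1.667487 + 4.658095) = 2.5151 km
S2: √((-0.0111·111.32)² + (0.0335·104.77)²) = √(1.526836 + 12.318661) = 3.7210 km
S3: √((-0.0144·111.32)² + (-0.0145·104.77)²) = √(2.569635 + 2.307862) = 2.2085 km
S4: √((0.0015·111.32)² + (0.0239·104.77)²) = √(0.027882 + 6.270031) = 2.5096 km
S5: √((-0.0083·111.32)² + (0.0231·104.77)²) = √(0.853695 + 5.857305) = 2.5906 km
S6: √((-0.0319·111.32)² + (-0.0177·104.77)²) = √(12.610368 + 3.438907) = 4.0062 km
S7: √((-0.0055·111.32)² + (-0.0152·104.77)²) = √(0.374862 + 2.536069) = 1.7061 km
S8: √((-0.0158·111.32)² + (0.0284·104.77)²) = √(3.093574 + 8.853410) = 3.4564 km
Threshold 2.35 km: S7 (1.7061 km), S3 (2.2085 km) are within range.

S7, S3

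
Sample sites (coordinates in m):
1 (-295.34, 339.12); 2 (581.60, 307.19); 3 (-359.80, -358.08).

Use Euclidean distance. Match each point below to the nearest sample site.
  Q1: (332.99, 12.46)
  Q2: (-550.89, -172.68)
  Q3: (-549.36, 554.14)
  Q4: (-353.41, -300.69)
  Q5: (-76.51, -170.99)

Q1 at (332.99, 12.46):
  1: 708.17 m
  2: 385.58 m
  3: 785.66 m
  → nearest: 2 (385.58 m)
Q2 at (-550.89, -172.68):
  1: 572.05 m
  2: 1229.96 m
  3: 266.25 m
  → nearest: 3 (266.25 m)
Q3 at (-549.36, 554.14):
  1: 332.81 m
  2: 1157.61 m
  3: 931.71 m
  → nearest: 1 (332.81 m)
Q4 at (-353.41, -300.69):
  1: 642.44 m
  2: 1115.24 m
  3: 57.74 m
  → nearest: 3 (57.74 m)
Q5 at (-76.51, -170.99):
  1: 555.07 m
  2: 813.49 m
  3: 339.49 m
  → nearest: 3 (339.49 m)

Q1→2; Q2→3; Q3→1; Q4→3; Q5→3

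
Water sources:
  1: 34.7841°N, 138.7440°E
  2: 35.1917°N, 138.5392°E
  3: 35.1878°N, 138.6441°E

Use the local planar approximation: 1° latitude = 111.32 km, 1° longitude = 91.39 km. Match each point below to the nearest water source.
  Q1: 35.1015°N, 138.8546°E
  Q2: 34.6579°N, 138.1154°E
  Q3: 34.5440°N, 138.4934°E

Q1→3; Q2→1; Q3→1

Q1 at 35.1015°N, 138.8546°E:
  1: 36.7503 km
  2: 30.5233 km
  3: 21.5030 km
  → nearest: 3 (21.5030 km)
Q2 at 34.6579°N, 138.1154°E:
  1: 59.1406 km
  2: 70.9306 km
  3: 76.2513 km
  → nearest: 1 (59.1406 km)
Q3 at 34.5440°N, 138.4934°E:
  1: 35.1980 km
  2: 72.2234 km
  3: 72.9792 km
  → nearest: 1 (35.1980 km)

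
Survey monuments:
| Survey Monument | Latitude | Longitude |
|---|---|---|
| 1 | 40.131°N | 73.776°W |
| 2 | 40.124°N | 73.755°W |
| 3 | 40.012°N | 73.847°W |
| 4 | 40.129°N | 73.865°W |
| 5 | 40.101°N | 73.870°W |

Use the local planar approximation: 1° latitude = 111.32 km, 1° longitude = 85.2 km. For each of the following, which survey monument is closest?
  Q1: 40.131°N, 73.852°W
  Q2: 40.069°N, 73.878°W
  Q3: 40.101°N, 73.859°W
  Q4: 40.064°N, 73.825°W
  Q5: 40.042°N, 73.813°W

Q1 at 40.131°N, 73.852°W:
  1: √((0.000·111.32)² + (0.076·85.2)²) = √(0.00000 + 41.92822) = 6.475 km
  2: √((-0.007·111.32)² + (0.097·85.2)²) = √(0.60721 + 68.30031) = 8.301 km
  3: √((-0.119·111.32)² + (0.005·85.2)²) = √(175.48513 + 0.18148) = 13.254 km
  4: √((-0.002·111.32)² + (-0.013·85.2)²) = √(0.04957 + 1.22678) = 1.130 km
  5: √((-0.030·111.32)² + (-0.018·85.2)²) = √(11.15293 + 2.35193) = 3.675 km
  → nearest: 4 (1.130 km)
Q2 at 40.069°N, 73.878°W:
  1: √((0.062·111.32)² + (0.102·85.2)²) = √(47.63540 + 75.52305) = 11.098 km
  2: √((0.055·111.32)² + (0.123·85.2)²) = √(37.48623 + 109.82202) = 12.137 km
  3: √((-0.057·111.32)² + (0.031·85.2)²) = √(40.26207 + 6.97594) = 6.873 km
  4: √((0.060·111.32)² + (0.013·85.2)²) = √(44.61171 + 1.22678) = 6.770 km
  5: √((0.032·111.32)² + (0.008·85.2)²) = √(12.68955 + 0.46458) = 3.627 km
  → nearest: 5 (3.627 km)
Q3 at 40.101°N, 73.859°W:
  1: √((0.030·111.32)² + (0.083·85.2)²) = √(11.15293 + 50.00753) = 7.821 km
  2: √((0.023·111.32)² + (0.104·85.2)²) = √(6.55544 + 78.51378) = 9.223 km
  3: √((-0.089·111.32)² + (0.012·85.2)²) = √(98.15816 + 1.04530) = 9.960 km
  4: √((0.028·111.32)² + (-0.006·85.2)²) = √(9.71544 + 0.26133) = 3.159 km
  5: √((0.000·111.32)² + (-0.011·85.2)²) = √(0.00000 + 0.87834) = 0.937 km
  → nearest: 5 (0.937 km)
Q4 at 40.064°N, 73.825°W:
  1: √((0.067·111.32)² + (0.049·85.2)²) = √(55.62833 + 17.42896) = 8.547 km
  2: √((0.060·111.32)² + (0.070·85.2)²) = √(44.61171 + 35.56930) = 8.954 km
  3: √((-0.052·111.32)² + (-0.022·85.2)²) = √(33.50835 + 3.51338) = 6.085 km
  4: √((0.065·111.32)² + (-0.040·85.2)²) = √(52.35680 + 11.61446) = 7.998 km
  5: √((0.037·111.32)² + (-0.045·85.2)²) = √(16.96484 + 14.69956) = 5.627 km
  → nearest: 5 (5.627 km)
Q5 at 40.042°N, 73.813°W:
  1: √((0.089·111.32)² + (0.037·85.2)²) = √(98.15816 + 9.93763) = 10.397 km
  2: √((0.082·111.32)² + (0.058·85.2)²) = √(83.32477 + 24.41941) = 10.380 km
  3: √((-0.030·111.32)² + (-0.034·85.2)²) = √(11.15293 + 8.39145) = 4.421 km
  4: √((0.087·111.32)² + (-0.052·85.2)²) = √(93.79613 + 19.62844) = 10.650 km
  5: √((0.059·111.32)² + (-0.057·85.2)²) = √(43.13705 + 23.58462) = 8.168 km
  → nearest: 3 (4.421 km)

Q1→4; Q2→5; Q3→5; Q4→5; Q5→3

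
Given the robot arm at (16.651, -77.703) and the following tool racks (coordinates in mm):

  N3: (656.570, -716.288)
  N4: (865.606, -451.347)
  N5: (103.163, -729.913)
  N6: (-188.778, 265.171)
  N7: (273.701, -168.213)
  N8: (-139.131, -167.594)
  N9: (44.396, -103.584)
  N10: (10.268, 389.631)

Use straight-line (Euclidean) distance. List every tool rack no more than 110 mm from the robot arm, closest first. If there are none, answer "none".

N9

Distances from (16.651, -77.703):
N3: 904.039 mm
N4: 927.542 mm
N5: 657.923 mm
N6: 399.704 mm
N7: 272.519 mm
N8: 179.857 mm
N9: 37.942 mm
N10: 467.378 mm
Threshold 110 mm: N9 (37.942 mm) is within range.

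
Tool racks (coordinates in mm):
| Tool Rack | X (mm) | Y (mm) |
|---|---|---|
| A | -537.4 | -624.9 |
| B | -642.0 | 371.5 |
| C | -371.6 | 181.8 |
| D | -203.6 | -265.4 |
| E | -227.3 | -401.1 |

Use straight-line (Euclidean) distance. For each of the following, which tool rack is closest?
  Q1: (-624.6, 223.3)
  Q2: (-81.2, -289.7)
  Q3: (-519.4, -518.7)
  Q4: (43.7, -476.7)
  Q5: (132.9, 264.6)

Q1 at (-624.6, 223.3):
  A: 852.7 mm
  B: 149.2 mm
  C: 256.4 mm
  D: 645.0 mm
  E: 740.1 mm
  → nearest: B (149.2 mm)
Q2 at (-81.2, -289.7):
  A: 566.1 mm
  B: 867.0 mm
  C: 553.8 mm
  D: 124.8 mm
  E: 183.7 mm
  → nearest: D (124.8 mm)
Q3 at (-519.4, -518.7):
  A: 107.7 mm
  B: 898.6 mm
  C: 715.9 mm
  D: 404.8 mm
  E: 314.9 mm
  → nearest: A (107.7 mm)
Q4 at (43.7, -476.7):
  A: 599.7 mm
  B: 1090.7 mm
  C: 778.5 mm
  D: 325.3 mm
  E: 281.3 mm
  → nearest: E (281.3 mm)
Q5 at (132.9, 264.6):
  A: 1113.8 mm
  B: 782.2 mm
  C: 511.2 mm
  D: 627.8 mm
  E: 756.9 mm
  → nearest: C (511.2 mm)

Q1→B; Q2→D; Q3→A; Q4→E; Q5→C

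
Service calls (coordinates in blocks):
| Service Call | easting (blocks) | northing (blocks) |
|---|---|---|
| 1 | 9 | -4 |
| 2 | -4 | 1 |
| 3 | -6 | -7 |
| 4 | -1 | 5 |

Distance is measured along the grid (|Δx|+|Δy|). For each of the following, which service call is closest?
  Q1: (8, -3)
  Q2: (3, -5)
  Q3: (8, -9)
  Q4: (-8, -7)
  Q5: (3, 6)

Q1→1; Q2→1; Q3→1; Q4→3; Q5→4

Q1 at (8, -3):
  1: 2 blocks
  2: 16 blocks
  3: 18 blocks
  4: 17 blocks
  → nearest: 1 (2 blocks)
Q2 at (3, -5):
  1: 7 blocks
  2: 13 blocks
  3: 11 blocks
  4: 14 blocks
  → nearest: 1 (7 blocks)
Q3 at (8, -9):
  1: 6 blocks
  2: 22 blocks
  3: 16 blocks
  4: 23 blocks
  → nearest: 1 (6 blocks)
Q4 at (-8, -7):
  1: 20 blocks
  2: 12 blocks
  3: 2 blocks
  4: 19 blocks
  → nearest: 3 (2 blocks)
Q5 at (3, 6):
  1: 16 blocks
  2: 12 blocks
  3: 22 blocks
  4: 5 blocks
  → nearest: 4 (5 blocks)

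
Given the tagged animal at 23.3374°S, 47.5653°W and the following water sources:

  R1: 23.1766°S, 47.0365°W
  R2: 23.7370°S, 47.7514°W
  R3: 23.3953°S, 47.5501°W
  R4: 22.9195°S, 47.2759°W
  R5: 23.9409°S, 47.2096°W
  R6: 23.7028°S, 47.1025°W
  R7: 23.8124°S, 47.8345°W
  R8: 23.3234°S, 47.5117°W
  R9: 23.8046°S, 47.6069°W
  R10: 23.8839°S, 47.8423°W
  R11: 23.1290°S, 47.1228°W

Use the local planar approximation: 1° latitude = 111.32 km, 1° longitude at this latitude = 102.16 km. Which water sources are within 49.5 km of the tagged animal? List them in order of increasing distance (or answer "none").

R8, R3, R2

Distances from 23.3374°S, 47.5653°W:
R1: √((0.1608·111.32)² + (0.5288·102.16)²) = √(320.419165 + 2918.398957) = 56.9106 km
R2: √((-0.3996·111.32)² + (-0.1861·102.16)²) = √(1978.779281 + 361.455231) = 48.3760 km
R3: √((-0.0579·111.32)² + (0.0152·102.16)²) = √(41.543542 + 2.411287) = 6.6298 km
R4: √((0.4179·111.32)² + (0.2894·102.16)²) = √(2164.168830 + 874.095375) = 55.1205 km
R5: √((-0.6035·111.32)² + (0.3557·102.16)²) = √(4513.370066 + 1320.472919) = 76.3796 km
R6: √((-0.3654·111.32)² + (0.4628·102.16)²) = √(1654.563660 + 2235.365115) = 62.3693 km
R7: √((-0.4750·111.32)² + (-0.2692·102.16)²) = √(2795.977129 + 756.330962) = 59.6012 km
R8: √((0.0140·111.32)² + (0.0536·102.16)²) = √(2.428860 + 29.984123) = 5.6932 km
R9: √((-0.4672·111.32)² + (-0.0416·102.16)²) = √(2704.905292 + 18.061276) = 52.1821 km
R10: √((-0.5465·111.32)² + (-0.2770·102.16)²) = √(3701.065132 + 800.794915) = 67.0959 km
R11: √((0.2084·111.32)² + (0.4425·102.16)²) = √(538.197684 + 2043.564354) = 50.8110 km
Threshold 49.5 km: R8 (5.6932 km), R3 (6.6298 km), R2 (48.3760 km) are within range.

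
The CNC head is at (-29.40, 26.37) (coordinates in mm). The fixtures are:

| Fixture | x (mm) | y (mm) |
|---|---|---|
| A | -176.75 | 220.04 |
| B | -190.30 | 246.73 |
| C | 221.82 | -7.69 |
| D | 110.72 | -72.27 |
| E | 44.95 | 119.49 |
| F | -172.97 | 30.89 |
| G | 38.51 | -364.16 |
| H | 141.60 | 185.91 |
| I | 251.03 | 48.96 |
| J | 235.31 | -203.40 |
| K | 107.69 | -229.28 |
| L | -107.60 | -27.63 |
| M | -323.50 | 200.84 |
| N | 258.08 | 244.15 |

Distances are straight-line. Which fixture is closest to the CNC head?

Distances from (-29.40, 26.37):
A: 243.35 mm
B: 272.85 mm
C: 253.52 mm
D: 171.36 mm
E: 119.16 mm
F: 143.64 mm
G: 396.39 mm
H: 233.87 mm
I: 281.34 mm
J: 350.52 mm
K: 290.09 mm
L: 95.03 mm
M: 341.96 mm
N: 360.66 mm
Minimum: L at 95.03 mm.

L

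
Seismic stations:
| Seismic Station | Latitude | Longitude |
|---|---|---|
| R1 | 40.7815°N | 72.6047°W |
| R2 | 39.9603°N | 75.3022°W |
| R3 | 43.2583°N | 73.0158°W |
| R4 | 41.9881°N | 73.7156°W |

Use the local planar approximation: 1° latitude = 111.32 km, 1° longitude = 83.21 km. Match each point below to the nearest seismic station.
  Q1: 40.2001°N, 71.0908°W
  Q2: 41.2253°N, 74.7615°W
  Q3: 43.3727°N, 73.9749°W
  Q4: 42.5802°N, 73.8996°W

Q1→R1; Q2→R4; Q3→R3; Q4→R4

Q1 at 40.2001°N, 71.0908°W:
  R1: √((0.5814·111.32)² + (-1.5139·83.21)²) = √(4188.865831 + 15868.848793) = 141.6253 km
  R2: √((-0.2398·111.32)² + (-4.2114·83.21)²) = √(712.598252 + 122801.601211) = 351.4459 km
  R3: √((3.0582·111.32)² + (-1.9250·83.21)²) = √(115898.592887 + 25657.392131) = 376.2393 km
  R4: √((1.7880·111.32)² + (-2.6248·83.21)²) = √(39616.985293 + 47702.756867) = 295.4991 km
  → nearest: R1 (141.6253 km)
Q2 at 41.2253°N, 74.7615°W:
  R1: √((-0.4438·111.32)² + (2.1568·83.21)²) = √(2440.737035 + 32208.521819) = 186.1431 km
  R2: √((-1.2650·111.32)² + (-0.5407·83.21)²) = √(19830.216072 + 2024.248300) = 147.8326 km
  R3: √((2.0330·111.32)² + (1.7457·83.21)²) = √(51217.827440 + 21100.379573) = 268.9204 km
  R4: √((0.7628·111.32)² + (1.0459·83.21)²) = √(7210.539563 + 7574.105847) = 121.5921 km
  → nearest: R4 (121.5921 km)
Q3 at 43.3727°N, 73.9749°W:
  R1: √((-2.5912·111.32)² + (1.3702·83.21)²) = √(83204.777835 + 12999.270182) = 310.1678 km
  R2: √((-3.4124·111.32)² + (-1.3273·83.21)²) = √(144299.977007 + 12198.016959) = 395.5983 km
  R3: √((-0.1144·111.32)² + (0.9591·83.21)²) = √(162.180429 + 6369.111121) = 80.8164 km
  R4: √((-1.3846·111.32)² + (0.2593·83.21)²) = √(23757.188844 + 465.539009) = 155.6365 km
  → nearest: R3 (80.8164 km)
Q4 at 42.5802°N, 73.8996°W:
  R1: √((-1.7987·111.32)² + (1.2949·83.21)²) = √(40092.567092 + 11609.767051) = 227.3815 km
  R2: √((-2.6199·111.32)² + (-1.4026·83.21)²) = √(85058.128932 + 13621.304863) = 314.1328 km
  R3: √((0.6781·111.32)² + (0.8838·83.21)²) = √(5698.150085 + 5408.278387) = 105.3870 km
  R4: √((-0.5921·111.32)² + (0.1840·83.21)²) = √(4344.467148 + 234.415697) = 67.6674 km
  → nearest: R4 (67.6674 km)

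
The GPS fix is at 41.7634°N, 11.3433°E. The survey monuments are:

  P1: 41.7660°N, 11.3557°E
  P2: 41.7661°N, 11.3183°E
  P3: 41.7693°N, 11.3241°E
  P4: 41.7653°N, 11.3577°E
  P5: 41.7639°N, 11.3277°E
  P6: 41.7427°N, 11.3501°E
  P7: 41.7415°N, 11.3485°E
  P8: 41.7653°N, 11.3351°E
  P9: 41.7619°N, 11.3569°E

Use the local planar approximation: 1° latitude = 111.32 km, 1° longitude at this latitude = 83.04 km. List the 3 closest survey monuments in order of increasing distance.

Distances from 41.7634°N, 11.3433°E:
P1: √((0.0026·111.32)² + (0.0124·83.04)²) = √(0.083771 + 1.060274) = 1.0696 km
P2: √((0.0027·111.32)² + (-0.0250·83.04)²) = √(0.090339 + 4.309776) = 2.0976 km
P3: √((0.0059·111.32)² + (-0.0192·83.04)²) = √(0.431370 + 2.542009) = 1.7243 km
P4: √((0.0019·111.32)² + (0.0144·83.04)²) = √(0.044736 + 1.429880) = 1.2143 km
P5: √((0.0005·111.32)² + (-0.0156·83.04)²) = √(0.003098 + 1.678123) = 1.2966 km
P6: √((-0.0207·111.32)² + (0.0068·83.04)²) = √(5.309909 + 0.318854) = 2.3725 km
P7: √((-0.0219·111.32)² + (0.0052·83.04)²) = √(5.943395 + 0.186458) = 2.4759 km
P8: √((0.0019·111.32)² + (-0.0082·83.04)²) = √(0.044736 + 0.463663) = 0.7130 km
P9: √((-0.0015·111.32)² + (0.0136·83.04)²) = √(0.027882 + 1.275418) = 1.1416 km
Sorted: P8 (0.7130 km) < P1 (1.0696 km) < P9 (1.1416 km) < P4 (1.2143 km) < P5 (1.2966 km) < …

P8, P1, P9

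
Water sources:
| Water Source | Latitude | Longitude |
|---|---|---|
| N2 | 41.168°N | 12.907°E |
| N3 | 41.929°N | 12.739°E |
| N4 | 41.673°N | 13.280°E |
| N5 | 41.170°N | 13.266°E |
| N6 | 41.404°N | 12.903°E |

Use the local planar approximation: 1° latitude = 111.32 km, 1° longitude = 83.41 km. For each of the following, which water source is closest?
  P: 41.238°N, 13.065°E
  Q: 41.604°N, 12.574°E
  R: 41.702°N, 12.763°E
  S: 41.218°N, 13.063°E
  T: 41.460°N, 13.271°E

P at 41.238°N, 13.065°E:
  N2: √((-0.070·111.32)² + (-0.158·83.41)²) = √(60.72150 + 173.68024) = 15.310 km
  N3: √((0.691·111.32)² + (-0.326·83.41)²) = √(5917.01255 + 739.38637) = 81.587 km
  N4: √((0.435·111.32)² + (0.215·83.41)²) = √(2344.90315 + 321.59787) = 51.638 km
  N5: √((-0.068·111.32)² + (0.201·83.41)²) = √(57.30127 + 281.07897) = 18.395 km
  N6: √((0.166·111.32)² + (-0.162·83.41)²) = √(341.47788 + 182.58549) = 22.892 km
  → nearest: N2 (15.310 km)
Q at 41.604°N, 12.574°E:
  N2: √((-0.436·111.32)² + (0.333·83.41)²) = √(2355.69670 + 771.48007) = 55.921 km
  N3: √((0.325·111.32)² + (0.165·83.41)²) = √(1308.92004 + 189.41054) = 38.708 km
  N4: √((0.069·111.32)² + (0.706·83.41)²) = √(58.99899 + 3467.73295) = 59.386 km
  N5: √((-0.434·111.32)² + (0.692·83.41)²) = √(2334.13437 + 3331.56608) = 75.271 km
  N6: √((-0.200·111.32)² + (0.329·83.41)²) = √(495.68570 + 753.05733) = 35.338 km
  → nearest: N6 (35.338 km)
R at 41.702°N, 12.763°E:
  N2: √((-0.534·111.32)² + (0.144·83.41)²) = √(3533.69376 + 144.26508) = 60.646 km
  N3: √((0.227·111.32)² + (-0.024·83.41)²) = √(638.55471 + 4.00736) = 25.349 km
  N4: √((-0.029·111.32)² + (0.517·83.41)²) = √(10.42179 + 1859.59054) = 43.244 km
  N5: √((-0.532·111.32)² + (0.503·83.41)²) = √(3507.27371 + 1760.24132) = 72.578 km
  N6: √((-0.298·111.32)² + (0.140·83.41)²) = √(1100.47181 + 136.36167) = 35.169 km
  → nearest: N3 (25.349 km)
S at 41.218°N, 13.063°E:
  N2: √((-0.050·111.32)² + (-0.156·83.41)²) = √(30.98036 + 169.31110) = 14.152 km
  N3: √((0.711·111.32)² + (-0.324·83.41)²) = √(6264.48822 + 730.34198) = 83.635 km
  N4: √((0.455·111.32)² + (0.217·83.41)²) = √(2565.48328 + 327.60891) = 53.787 km
  N5: √((-0.048·111.32)² + (0.203·83.41)²) = √(28.55150 + 286.70041) = 17.755 km
  N6: √((0.186·111.32)² + (-0.160·83.41)²) = √(428.71856 + 178.10504) = 24.634 km
  → nearest: N2 (14.152 km)
T at 41.460°N, 13.271°E:
  N2: √((-0.292·111.32)² + (-0.364·83.41)²) = √(1056.60363 + 921.80489) = 44.479 km
  N3: √((0.469·111.32)² + (-0.532·83.41)²) = √(2725.78803 + 1969.06253) = 68.519 km
  N4: √((0.213·111.32)² + (0.009·83.41)²) = √(562.21911 + 0.56354) = 23.723 km
  N5: √((-0.290·111.32)² + (-0.005·83.41)²) = √(1042.17918 + 0.17393) = 32.285 km
  N6: √((-0.056·111.32)² + (-0.368·83.41)²) = √(38.86176 + 942.17566) = 31.322 km
  → nearest: N4 (23.723 km)

P→N2; Q→N6; R→N3; S→N2; T→N4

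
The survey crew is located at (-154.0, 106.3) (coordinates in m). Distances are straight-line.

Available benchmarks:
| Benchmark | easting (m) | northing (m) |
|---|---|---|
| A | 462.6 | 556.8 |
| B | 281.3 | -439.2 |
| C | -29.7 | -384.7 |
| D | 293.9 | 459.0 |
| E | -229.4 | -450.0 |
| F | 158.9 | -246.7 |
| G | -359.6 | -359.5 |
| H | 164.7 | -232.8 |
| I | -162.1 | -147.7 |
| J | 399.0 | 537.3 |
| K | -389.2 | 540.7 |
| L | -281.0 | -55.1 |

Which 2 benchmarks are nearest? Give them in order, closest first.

L, I

Distances from (-154.0, 106.3):
A: 763.6 m
B: 697.9 m
C: 506.5 m
D: 570.1 m
E: 561.4 m
F: 471.7 m
G: 509.2 m
H: 465.4 m
I: 254.1 m
J: 701.1 m
K: 494.0 m
L: 205.4 m
Sorted: L (205.4 m) < I (254.1 m) < H (465.4 m) < F (471.7 m) < …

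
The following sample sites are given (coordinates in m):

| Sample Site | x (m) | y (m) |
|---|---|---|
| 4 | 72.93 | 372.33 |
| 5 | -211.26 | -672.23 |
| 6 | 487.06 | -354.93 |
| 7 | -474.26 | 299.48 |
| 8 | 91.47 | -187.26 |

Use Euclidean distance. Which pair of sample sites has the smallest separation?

Pairwise distances:
6–8: √((-395.59)² + (167.67)²) = √(156491.4481 + 28113.2289) = 429.66 m
4–7: √((-547.19)² + (-72.85)²) = √(299416.8961 + 5307.1225) = 552.02 m
4–8: √((18.54)² + (-559.59)²) = √(343.7316 + 313140.9681) = 559.90 m
5–8: √((302.73)² + (484.97)²) = √(91645.4529 + 235195.9009) = 571.70 m
7–8: √((565.73)² + (-486.74)²) = √(320050.4329 + 236915.8276) = 746.30 m
5–6: √((698.32)² + (317.30)²) = √(487650.8224 + 100679.2900) = 767.03 m
4–6: √((414.13)² + (-727.26)²) = √(171503.6569 + 528907.1076) = 836.91 m
5–7: √((-263.00)² + (971.71)²) = √(69169.0000 + 944220.3241) = 1006.67 m
4–5: √((-284.19)² + (-1044.56)²) = √(80763.9561 + 1091105.5936) = 1082.53 m
6–7: √((-961.32)² + (654.41)²) = √(924136.1424 + 428252.4481) = 1162.92 m
Closest pair: 6–8 at 429.66 m.

6 and 8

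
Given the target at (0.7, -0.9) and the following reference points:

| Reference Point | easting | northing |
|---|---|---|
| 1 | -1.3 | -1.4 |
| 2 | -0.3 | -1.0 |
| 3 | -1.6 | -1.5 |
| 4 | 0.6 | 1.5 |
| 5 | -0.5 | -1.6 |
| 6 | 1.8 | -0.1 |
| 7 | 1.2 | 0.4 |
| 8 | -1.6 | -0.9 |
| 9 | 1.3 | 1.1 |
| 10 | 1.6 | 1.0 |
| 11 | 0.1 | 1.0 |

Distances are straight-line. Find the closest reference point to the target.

2

Distances from (0.7, -0.9):
1: √((-2.0)² + (-0.5)²) = √(4.00000 + 0.25000) = 2.062
2: √((-1.0)² + (-0.1)²) = √(1.00000 + 0.01000) = 1.005
3: √((-2.3)² + (-0.6)²) = √(5.29000 + 0.36000) = 2.377
4: √((-0.1)² + (2.4)²) = √(0.01000 + 5.76000) = 2.402
5: √((-1.2)² + (-0.7)²) = √(1.44000 + 0.49000) = 1.389
6: √((1.1)² + (0.8)²) = √(1.21000 + 0.64000) = 1.360
7: √((0.5)² + (1.3)²) = √(0.25000 + 1.69000) = 1.393
8: √((-2.3)² + (0.0)²) = √(5.29000 + 0.00000) = 2.300
9: √((0.6)² + (2.0)²) = √(0.36000 + 4.00000) = 2.088
10: √((0.9)² + (1.9)²) = √(0.81000 + 3.61000) = 2.102
11: √((-0.6)² + (1.9)²) = √(0.36000 + 3.61000) = 1.992
Minimum: 2 at 1.005.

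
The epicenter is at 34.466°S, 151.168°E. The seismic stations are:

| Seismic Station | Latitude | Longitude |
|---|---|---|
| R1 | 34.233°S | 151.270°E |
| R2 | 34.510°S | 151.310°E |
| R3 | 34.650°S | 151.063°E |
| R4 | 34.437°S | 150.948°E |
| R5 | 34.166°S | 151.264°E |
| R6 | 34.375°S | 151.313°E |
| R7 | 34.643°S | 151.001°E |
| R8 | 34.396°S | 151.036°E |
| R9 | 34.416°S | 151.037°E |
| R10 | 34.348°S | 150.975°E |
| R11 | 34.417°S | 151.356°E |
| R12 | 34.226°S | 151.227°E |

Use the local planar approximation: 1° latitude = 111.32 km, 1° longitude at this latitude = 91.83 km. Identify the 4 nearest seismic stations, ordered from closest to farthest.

R9, R2, R8, R6

Distances from 34.466°S, 151.168°E:
R1: √((0.233·111.32)² + (0.102·91.83)²) = √(672.75702 + 87.73432) = 27.577 km
R2: √((-0.044·111.32)² + (0.142·91.83)²) = √(23.99119 + 170.03795) = 13.929 km
R3: √((-0.184·111.32)² + (-0.105·91.83)²) = √(419.54837 + 92.97106) = 22.639 km
R4: √((0.029·111.32)² + (-0.220·91.83)²) = √(10.42179 + 408.14505) = 20.459 km
R5: √((0.300·111.32)² + (0.096·91.83)²) = √(1115.29282 + 77.71621) = 34.540 km
R6: √((0.091·111.32)² + (0.145·91.83)²) = √(102.61933 + 177.29855) = 16.731 km
R7: √((-0.177·111.32)² + (-0.167·91.83)²) = √(388.23343 + 235.18093) = 24.968 km
R8: √((0.070·111.32)² + (-0.132·91.83)²) = √(60.72150 + 146.93222) = 14.410 km
R9: √((0.050·111.32)² + (-0.131·91.83)²) = √(30.98036 + 144.71440) = 13.255 km
R10: √((0.118·111.32)² + (-0.193·91.83)²) = √(172.54819 + 314.11146) = 22.060 km
R11: √((0.049·111.32)² + (0.188·91.83)²) = √(29.75353 + 298.04708) = 18.105 km
R12: √((0.240·111.32)² + (0.059·91.83)²) = √(713.78740 + 29.35440) = 27.261 km
Sorted: R9 (13.255 km) < R2 (13.929 km) < R8 (14.410 km) < R6 (16.731 km) < R11 (18.105 km) < R4 (20.459 km) < …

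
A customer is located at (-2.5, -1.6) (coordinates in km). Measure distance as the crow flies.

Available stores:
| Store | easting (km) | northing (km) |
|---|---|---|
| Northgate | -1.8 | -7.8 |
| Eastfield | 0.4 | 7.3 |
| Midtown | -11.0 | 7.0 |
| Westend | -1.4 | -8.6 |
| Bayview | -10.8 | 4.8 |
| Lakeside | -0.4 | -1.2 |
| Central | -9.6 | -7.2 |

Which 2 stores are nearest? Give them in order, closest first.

Lakeside, Northgate

Distances from (-2.5, -1.6):
Northgate: 6.2 km
Eastfield: 9.4 km
Midtown: 12.1 km
Westend: 7.1 km
Bayview: 10.5 km
Lakeside: 2.1 km
Central: 9.0 km
Sorted: Lakeside (2.1 km) < Northgate (6.2 km) < Westend (7.1 km) < Central (9.0 km) < …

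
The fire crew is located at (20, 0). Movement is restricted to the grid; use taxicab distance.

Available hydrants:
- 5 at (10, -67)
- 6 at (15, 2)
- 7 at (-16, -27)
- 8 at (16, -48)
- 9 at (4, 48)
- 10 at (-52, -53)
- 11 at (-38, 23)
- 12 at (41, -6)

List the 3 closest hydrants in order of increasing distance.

6, 12, 8

Distances from (20, 0):
5: |-10| + |-67| = 10 + 67 = 77
6: |-5| + |2| = 5 + 2 = 7
7: |-36| + |-27| = 36 + 27 = 63
8: |-4| + |-48| = 4 + 48 = 52
9: |-16| + |48| = 16 + 48 = 64
10: |-72| + |-53| = 72 + 53 = 125
11: |-58| + |23| = 58 + 23 = 81
12: |21| + |-6| = 21 + 6 = 27
Sorted: 6 (7) < 12 (27) < 8 (52) < 7 (63) < 9 (64) < …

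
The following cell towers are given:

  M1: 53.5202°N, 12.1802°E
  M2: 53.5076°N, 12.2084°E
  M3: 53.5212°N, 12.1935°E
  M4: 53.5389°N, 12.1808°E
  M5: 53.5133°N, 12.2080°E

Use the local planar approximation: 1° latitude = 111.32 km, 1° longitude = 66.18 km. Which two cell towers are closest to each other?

M2 and M5

Pairwise distances:
M1–M2: √((-0.0126·111.32)² + (0.0282·66.18)²) = √(1.967377 + 3.482986) = 2.3346 km
M1–M3: √((0.0010·111.32)² + (0.0133·66.18)²) = √(0.012392 + 0.774741) = 0.8872 km
M1–M4: √((0.0187·111.32)² + (0.0006·66.18)²) = √(4.333408 + 0.001577) = 2.0821 km
M1–M5: √((-0.0069·111.32)² + (0.0278·66.18)²) = √(0.589990 + 3.384879) = 1.9937 km
M2–M3: √((0.0136·111.32)² + (-0.0149·66.18)²) = √(2.292051 + 0.972358) = 1.8068 km
M2–M4: √((0.0313·111.32)² + (-0.0276·66.18)²) = √(12.140458 + 3.336351) = 3.9341 km
M2–M5: √((0.0057·111.32)² + (-0.0004·66.18)²) = √(0.402621 + 0.000701) = 0.6351 km
M3–M4: √((0.0177·111.32)² + (-0.0127·66.18)²) = √(3.882334 + 0.706417) = 2.1421 km
M3–M5: √((-0.0079·111.32)² + (0.0145·66.18)²) = √(0.773394 + 0.920851) = 1.3016 km
M4–M5: √((-0.0256·111.32)² + (0.0272·66.18)²) = √(8.121314 + 3.240346) = 3.3707 km
Closest pair: M2–M5 at 0.6351 km.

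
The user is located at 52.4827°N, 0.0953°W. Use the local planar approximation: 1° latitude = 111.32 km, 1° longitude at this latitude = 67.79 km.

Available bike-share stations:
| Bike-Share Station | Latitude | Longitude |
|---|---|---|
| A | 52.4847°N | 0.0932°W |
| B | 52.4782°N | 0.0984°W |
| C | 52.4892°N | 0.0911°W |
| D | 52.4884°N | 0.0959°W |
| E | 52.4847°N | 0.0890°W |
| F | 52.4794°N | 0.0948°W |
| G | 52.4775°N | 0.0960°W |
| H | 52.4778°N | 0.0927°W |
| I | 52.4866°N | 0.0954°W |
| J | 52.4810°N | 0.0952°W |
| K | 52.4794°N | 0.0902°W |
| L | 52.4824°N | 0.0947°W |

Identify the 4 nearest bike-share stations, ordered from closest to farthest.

L, J, A, F

Distances from 52.4827°N, 0.0953°W:
A: 0.2643 km
B: 0.5432 km
C: 0.7776 km
D: 0.6358 km
E: 0.4816 km
F: 0.3689 km
G: 0.5808 km
H: 0.5732 km
I: 0.4342 km
J: 0.1894 km
K: 0.5045 km
L: 0.0526 km
Sorted: L (0.0526 km) < J (0.1894 km) < A (0.2643 km) < F (0.3689 km) < I (0.4342 km) < E (0.4816 km) < …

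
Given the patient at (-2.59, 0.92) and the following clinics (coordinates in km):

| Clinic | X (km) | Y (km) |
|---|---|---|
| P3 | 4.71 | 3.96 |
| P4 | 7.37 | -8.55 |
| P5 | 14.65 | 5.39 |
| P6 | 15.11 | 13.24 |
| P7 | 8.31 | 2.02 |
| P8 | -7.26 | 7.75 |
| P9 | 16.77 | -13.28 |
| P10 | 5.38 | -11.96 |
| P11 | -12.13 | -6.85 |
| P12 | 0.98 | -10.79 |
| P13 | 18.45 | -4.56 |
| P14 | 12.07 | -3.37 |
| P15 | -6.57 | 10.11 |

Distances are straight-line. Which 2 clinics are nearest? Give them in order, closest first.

Distances from (-2.59, 0.92):
P3: √((7.30)² + (3.04)²) = √(53.2900 + 9.2416) = 7.91 km
P4: √((9.96)² + (-9.47)²) = √(99.2016 + 89.6809) = 13.74 km
P5: √((17.24)² + (4.47)²) = √(297.2176 + 19.9809) = 17.81 km
P6: √((17.70)² + (12.32)²) = √(313.2900 + 151.7824) = 21.57 km
P7: √((10.90)² + (1.10)²) = √(118.8100 + 1.2100) = 10.96 km
P8: √((-4.67)² + (6.83)²) = √(21.8089 + 46.6489) = 8.27 km
P9: √((19.36)² + (-14.20)²) = √(374.8096 + 201.6400) = 24.01 km
P10: √((7.97)² + (-12.88)²) = √(63.5209 + 165.8944) = 15.15 km
P11: √((-9.54)² + (-7.77)²) = √(91.0116 + 60.3729) = 12.30 km
P12: √((3.57)² + (-11.71)²) = √(12.7449 + 137.1241) = 12.24 km
P13: √((21.04)² + (-5.48)²) = √(442.6816 + 30.0304) = 21.74 km
P14: √((14.66)² + (-4.29)²) = √(214.9156 + 18.4041) = 15.27 km
P15: √((-3.98)² + (9.19)²) = √(15.8404 + 84.4561) = 10.01 km
Sorted: P3 (7.91 km) < P8 (8.27 km) < P15 (10.01 km) < P7 (10.96 km) < …

P3, P8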